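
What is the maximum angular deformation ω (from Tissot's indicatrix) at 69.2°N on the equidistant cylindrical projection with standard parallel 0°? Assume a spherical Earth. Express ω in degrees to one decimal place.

56.8°

Plate carrée maps x = Rλ, y = Rφ. The meridian scale is h = 1 and the parallel scale is k = 1/cos φ = sec φ.
At 69.2°: h = 1.000, k = 2.816; principal scales a = 2.816, b = 1.000.
sin(ω/2) = (a − b)/(a + b) = 1.816/3.816 = 0.4759, so ω = 2 arcsin(0.4759) ≈ 56.8°.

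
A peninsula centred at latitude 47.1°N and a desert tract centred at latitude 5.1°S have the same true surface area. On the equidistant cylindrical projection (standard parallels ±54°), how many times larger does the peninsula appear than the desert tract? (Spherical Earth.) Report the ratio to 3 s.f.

1.46

The equidistant cylindrical projection with φ₀ = 54° has h = 1 (meridians true) and k = cos φ₀ / cos φ along parallels.
Areal scale at 47.1°: h·k = 1.000 × 0.8635 = 0.8635.
Areal scale at 5.1°: h·k = 1.000 × 0.5901 = 0.5901.
Ratio = 0.8635/0.5901 ≈ 1.46.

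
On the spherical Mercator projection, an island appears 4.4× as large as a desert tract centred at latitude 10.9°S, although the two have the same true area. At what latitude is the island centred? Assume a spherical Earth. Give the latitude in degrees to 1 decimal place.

For equal true areas on Mercator, apparent areas scale as sec²φ, so the ratio is cos²φ₂ / cos²φ₁.
cos²φ₂ / cos²φ₁ = 4.4  ⇒  cos φ₁ = cos 10.9° / √4.4 = 0.9820/2.098 = 0.4681.
φ₁ = arccos(0.4681) ≈ 62.1°.

62.1°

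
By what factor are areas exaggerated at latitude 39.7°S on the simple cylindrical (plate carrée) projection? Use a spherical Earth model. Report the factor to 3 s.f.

1.30

For the equirectangular projection with φ₀ = 0 (plate carrée), h = 1 along meridians and k = sec φ along parallels.
Areal scale = h·k = 1 × sec φ; at 39.7°, h = 1.000, k = 1.300, so h·k = 1.300.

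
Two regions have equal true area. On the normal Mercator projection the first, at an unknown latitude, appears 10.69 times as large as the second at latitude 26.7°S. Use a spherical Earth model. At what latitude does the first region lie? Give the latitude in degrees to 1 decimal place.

On Mercator, (apparent₁)/(apparent₂) = sec²φ₁ / sec²φ₂ when true areas are equal.
cos²φ₂ / cos²φ₁ = 10.69  ⇒  cos φ₁ = cos 26.7° / √10.69 = 0.8934/3.270 = 0.2732.
φ₁ = arccos(0.2732) ≈ 74.1°.

74.1°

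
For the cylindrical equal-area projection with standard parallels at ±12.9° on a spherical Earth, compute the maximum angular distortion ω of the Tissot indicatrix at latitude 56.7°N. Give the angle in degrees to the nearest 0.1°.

62.4°

Cylindrical equal-area (φ₀ = 12.9°): h = cos φ / cos 12.9° along meridians, k = cos 12.9° / cos φ along parallels; h·k = 1.
At 56.7°: h = 0.5632, k = 1.775; principal scales a = 1.775, b = 0.5632.
sin(ω/2) = (a − b)/(a + b) = 1.212/2.339 = 0.5183, so ω = 2 arcsin(0.5183) ≈ 62.4°.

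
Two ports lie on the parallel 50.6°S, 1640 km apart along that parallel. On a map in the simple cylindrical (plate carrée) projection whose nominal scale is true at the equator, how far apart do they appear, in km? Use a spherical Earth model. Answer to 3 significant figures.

In the plate carrée (x = Rλ, y = Rφ), meridians are true-scale (h = 1) and parallels are stretched by k = sec φ.
Along the parallel, k = sec 50.6° = 1/0.6347 = 1.575.
Map distance = 1640 × 1.575 ≈ 2580 km.

2580 km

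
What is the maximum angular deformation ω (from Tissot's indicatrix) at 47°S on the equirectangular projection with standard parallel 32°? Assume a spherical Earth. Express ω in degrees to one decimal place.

In the equirectangular projection with standard parallel φ₀ = 32° (x = Rλ cos φ₀, y = Rφ), meridians are true-scale (h = 1) and the parallel scale is k = cos φ₀ / cos φ.
At 47°: h = 1.000, k = 1.243; principal scales a = 1.243, b = 1.000.
sin(ω/2) = (a − b)/(a + b) = 0.2435/2.243 = 0.1085, so ω = 2 arcsin(0.1085) ≈ 12.5°.

12.5°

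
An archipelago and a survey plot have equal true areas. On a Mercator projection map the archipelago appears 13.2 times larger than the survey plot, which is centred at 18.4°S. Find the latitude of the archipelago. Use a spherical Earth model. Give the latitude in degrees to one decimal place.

Mercator areal scale is sec²φ, so apparent-area ratio = sec²φ₁ / sec²φ₂ = cos²φ₂ / cos²φ₁.
cos²φ₂ / cos²φ₁ = 13.2  ⇒  cos φ₁ = cos 18.4° / √13.2 = 0.9489/3.633 = 0.2612.
φ₁ = arccos(0.2612) ≈ 74.9°.

74.9°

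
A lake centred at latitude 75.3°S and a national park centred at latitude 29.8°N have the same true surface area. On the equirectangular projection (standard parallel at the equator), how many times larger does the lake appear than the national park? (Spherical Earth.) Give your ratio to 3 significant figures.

In the plate carrée (x = Rλ, y = Rφ), meridians are true-scale (h = 1) and parallels are stretched by k = sec φ.
Areal scale at 75.3°: h·k = 1.000 × 3.941 = 3.941.
Areal scale at 29.8°: h·k = 1.000 × 1.152 = 1.152.
Ratio = 3.941/1.152 ≈ 3.42.

3.42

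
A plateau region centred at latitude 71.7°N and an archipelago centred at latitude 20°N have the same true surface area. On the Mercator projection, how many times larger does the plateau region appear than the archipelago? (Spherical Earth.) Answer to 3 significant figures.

8.96

Mercator is conformal with k = sec φ, so areal scale = k² = sec²φ.
At 71.7°: sec²(71.7°) = 1/0.3140² = 10.14.
At 20°: sec²(20°) = 1/0.9397² = 1.132.
Ratio = 10.14/1.132 = cos²(20°)/cos²(71.7°) ≈ 8.96.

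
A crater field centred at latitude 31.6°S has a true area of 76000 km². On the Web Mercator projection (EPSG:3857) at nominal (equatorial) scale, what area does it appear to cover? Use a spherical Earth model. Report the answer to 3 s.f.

For Mercator, h = k = sec φ (a conformal cylindrical projection has a single point scale, 1/cos φ).
Areal scale = k² = sec²φ = 1/cos²(31.6°) = 1/0.8517² = 1.378.
Apparent area = 76000 × 1.378 ≈ 105000 km².

105000 km²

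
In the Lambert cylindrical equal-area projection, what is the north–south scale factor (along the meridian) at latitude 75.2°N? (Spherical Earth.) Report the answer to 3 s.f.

The Lambert cylindrical equal-area projection is the cylindrical equal-area projection with its standard parallel at the equator (φ₀ = 0). A cylindrical equal-area projection with standard parallel φ₀ has meridian scale h = cos φ / cos φ₀ and parallel scale k = cos φ₀ / cos φ (so areas are preserved, h·k = 1).
h = cos 75.2° / cos 0° = 0.2554/1.000 = 0.2554.

0.255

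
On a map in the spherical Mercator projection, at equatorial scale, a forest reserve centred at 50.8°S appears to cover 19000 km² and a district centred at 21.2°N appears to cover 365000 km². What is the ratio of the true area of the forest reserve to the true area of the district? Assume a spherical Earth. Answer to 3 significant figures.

0.0239

On Mercator the areal scale is sec²φ, so true area = apparent × cos²φ.
True area of forest reserve: 19000 × cos²(50.8°) = 19000 × 0.3995 = 7590 km².
True area of district: 365000 × cos²(21.2°) = 365000 × 0.8692 = 317300 km².
Ratio = 7590 / 317300 ≈ 0.0239.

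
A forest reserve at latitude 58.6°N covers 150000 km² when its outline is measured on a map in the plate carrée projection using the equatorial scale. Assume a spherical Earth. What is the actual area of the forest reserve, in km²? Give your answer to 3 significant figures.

78200 km²

In the plate carrée (x = Rλ, y = Rφ), meridians are true-scale (h = 1) and parallels are stretched by k = sec φ.
Areal scale = h·k = 1 × sec φ; at 58.6°, h = 1.000, k = 1.919, so h·k = 1.919.
True area = apparent / (areal scale) = 150000 / 1.919 ≈ 78200 km².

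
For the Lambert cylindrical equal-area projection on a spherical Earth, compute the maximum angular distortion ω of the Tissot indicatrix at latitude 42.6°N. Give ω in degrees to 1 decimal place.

34.6°

The Lambert cylindrical equal-area projection is the cylindrical equal-area projection with its standard parallel at the equator (φ₀ = 0). For cylindrical equal-area with standard parallel φ₀, h = cos φ / cos φ₀ and k = cos φ₀ / cos φ, so h·k = 1.
At 42.6°: h = 0.7361, k = 1.359; principal scales a = 1.359, b = 0.7361.
sin(ω/2) = (a − b)/(a + b) = 0.6224/2.095 = 0.2972, so ω = 2 arcsin(0.2972) ≈ 34.6°.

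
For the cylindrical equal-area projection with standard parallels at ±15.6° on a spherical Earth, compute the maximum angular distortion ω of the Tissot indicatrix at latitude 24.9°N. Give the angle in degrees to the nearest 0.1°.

For cylindrical equal-area with standard parallel φ₀, h = cos φ / cos φ₀ and k = cos φ₀ / cos φ, so h·k = 1.
At 24.9°: h = 0.9417, k = 1.062; principal scales a = 1.062, b = 0.9417.
sin(ω/2) = (a − b)/(a + b) = 0.1201/2.004 = 0.05996, so ω = 2 arcsin(0.05996) ≈ 6.9°.

6.9°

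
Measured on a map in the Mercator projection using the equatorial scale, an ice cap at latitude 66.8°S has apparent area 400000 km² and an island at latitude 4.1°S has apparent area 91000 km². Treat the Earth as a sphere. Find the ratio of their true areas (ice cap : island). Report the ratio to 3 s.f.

0.686

Mercator's areal exaggeration is sec²φ; hence true area = (apparent area) · cos²φ.
True area of ice cap: 400000 × cos²(66.8°) = 400000 × 0.1552 = 62080 km².
True area of island: 91000 × cos²(4.1°) = 91000 × 0.9949 = 90530 km².
Ratio = 62080 / 90530 ≈ 0.686.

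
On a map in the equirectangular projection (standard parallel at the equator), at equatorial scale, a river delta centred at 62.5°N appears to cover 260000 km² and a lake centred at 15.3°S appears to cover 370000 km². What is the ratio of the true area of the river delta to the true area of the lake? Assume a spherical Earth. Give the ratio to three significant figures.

0.336

Plate carrée has h = 1 and k = sec φ, giving areal scale sec φ; true area = (apparent area) · cos φ.
True area of river delta: 260000 × cos(62.5°) = 260000 × 0.4617 = 120100 km².
True area of lake: 370000 × cos(15.3°) = 370000 × 0.9646 = 356900 km².
Ratio = 120100 / 356900 ≈ 0.336.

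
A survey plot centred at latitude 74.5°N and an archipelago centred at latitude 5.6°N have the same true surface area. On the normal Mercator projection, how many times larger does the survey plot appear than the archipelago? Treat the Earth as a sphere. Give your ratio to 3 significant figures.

13.9

Mercator areal scale is sec²φ.
At 74.5°: sec²(74.5°) = 1/0.2672² = 14.00.
At 5.6°: sec²(5.6°) = 1/0.9952² = 1.010.
Ratio = 14.00/1.010 = cos²(5.6°)/cos²(74.5°) ≈ 13.9.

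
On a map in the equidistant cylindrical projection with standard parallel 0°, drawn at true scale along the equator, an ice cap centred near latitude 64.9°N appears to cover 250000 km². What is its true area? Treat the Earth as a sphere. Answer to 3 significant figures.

Plate carrée maps x = Rλ, y = Rφ. The meridian scale is h = 1 and the parallel scale is k = 1/cos φ = sec φ.
Areal scale = h·k = 1 × sec φ; at 64.9°, h = 1.000, k = 2.357, so h·k = 2.357.
True area = apparent / (areal scale) = 250000 / 2.357 ≈ 106000 km².

106000 km²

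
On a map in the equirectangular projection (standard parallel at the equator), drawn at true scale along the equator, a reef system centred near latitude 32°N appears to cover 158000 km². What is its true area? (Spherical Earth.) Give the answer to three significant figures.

134000 km²

Plate carrée maps x = Rλ, y = Rφ. The meridian scale is h = 1 and the parallel scale is k = 1/cos φ = sec φ.
Areal scale = h·k = 1 × sec φ; at 32°, h = 1.000, k = 1.179, so h·k = 1.179.
True area = apparent / (areal scale) = 158000 / 1.179 ≈ 134000 km².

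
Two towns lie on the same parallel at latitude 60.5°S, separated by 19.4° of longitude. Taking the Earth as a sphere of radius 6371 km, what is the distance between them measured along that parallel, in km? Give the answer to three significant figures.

Arc length along a parallel = R cos φ · Δλ (with Δλ in radians).
= 6371 × cos 60.5° × (19.4° × π/180) = 6371 × 0.4924 × 0.3386 ≈ 1060 km.

1060 km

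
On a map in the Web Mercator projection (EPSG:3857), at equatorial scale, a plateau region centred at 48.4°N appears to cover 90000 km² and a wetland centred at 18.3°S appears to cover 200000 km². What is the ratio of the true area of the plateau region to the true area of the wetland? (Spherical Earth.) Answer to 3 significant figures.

On Mercator the areal scale is sec²φ, so true area = apparent × cos²φ.
True area of plateau region: 90000 × cos²(48.4°) = 90000 × 0.4408 = 39670 km².
True area of wetland: 200000 × cos²(18.3°) = 200000 × 0.9014 = 180300 km².
Ratio = 39670 / 180300 ≈ 0.220.

0.220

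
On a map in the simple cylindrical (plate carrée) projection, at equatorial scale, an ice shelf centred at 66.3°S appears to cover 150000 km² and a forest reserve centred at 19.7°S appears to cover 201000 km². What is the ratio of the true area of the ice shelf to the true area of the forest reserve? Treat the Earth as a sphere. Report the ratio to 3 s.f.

Plate carrée has h = 1 and k = sec φ, giving areal scale sec φ; true area = (apparent area) · cos φ.
True area of ice shelf: 150000 × cos(66.3°) = 150000 × 0.4019 = 60290 km².
True area of forest reserve: 201000 × cos(19.7°) = 201000 × 0.9415 = 189200 km².
Ratio = 60290 / 189200 ≈ 0.319.

0.319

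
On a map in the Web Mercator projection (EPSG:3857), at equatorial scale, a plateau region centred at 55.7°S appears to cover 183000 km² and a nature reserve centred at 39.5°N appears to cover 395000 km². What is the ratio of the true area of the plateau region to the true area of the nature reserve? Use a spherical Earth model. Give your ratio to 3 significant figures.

0.247

On Mercator the areal scale is sec²φ, so true area = apparent × cos²φ.
True area of plateau region: 183000 × cos²(55.7°) = 183000 × 0.3176 = 58110 km².
True area of nature reserve: 395000 × cos²(39.5°) = 395000 × 0.5954 = 235200 km².
Ratio = 58110 / 235200 ≈ 0.247.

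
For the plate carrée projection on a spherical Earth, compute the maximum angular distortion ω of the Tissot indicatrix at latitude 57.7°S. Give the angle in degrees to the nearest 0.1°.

35.3°

In the plate carrée (x = Rλ, y = Rφ), meridians are true-scale (h = 1) and parallels are stretched by k = sec φ.
At 57.7°: h = 1.000, k = 1.871; principal scales a = 1.871, b = 1.000.
sin(ω/2) = (a − b)/(a + b) = 0.8714/2.871 = 0.3035, so ω = 2 arcsin(0.3035) ≈ 35.3°.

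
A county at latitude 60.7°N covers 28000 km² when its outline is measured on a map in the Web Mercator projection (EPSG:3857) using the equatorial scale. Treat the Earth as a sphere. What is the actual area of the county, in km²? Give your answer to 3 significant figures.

For Mercator, h = k = sec φ (a conformal cylindrical projection has a single point scale, 1/cos φ).
Areal scale = k² = sec²φ = 1/cos²(60.7°) = 1/0.4894² = 4.175.
True area = apparent / (areal scale) = 28000 / 4.175 ≈ 6710 km².

6710 km²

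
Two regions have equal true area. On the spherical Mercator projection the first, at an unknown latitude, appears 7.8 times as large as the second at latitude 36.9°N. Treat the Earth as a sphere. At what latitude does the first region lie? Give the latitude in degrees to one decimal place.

On Mercator, (apparent₁)/(apparent₂) = sec²φ₁ / sec²φ₂ when true areas are equal.
cos²φ₂ / cos²φ₁ = 7.8  ⇒  cos φ₁ = cos 36.9° / √7.8 = 0.7997/2.793 = 0.2863.
φ₁ = arccos(0.2863) ≈ 73.4°.

73.4°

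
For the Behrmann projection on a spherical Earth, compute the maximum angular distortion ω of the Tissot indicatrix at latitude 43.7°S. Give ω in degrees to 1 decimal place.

20.6°

The Behrmann projection is cylindrical equal-area with φ₀ = 30°. For cylindrical equal-area with standard parallel φ₀, h = cos φ / cos φ₀ and k = cos φ₀ / cos φ, so h·k = 1.
At 43.7°: h = 0.8348, k = 1.198; principal scales a = 1.198, b = 0.8348.
sin(ω/2) = (a − b)/(a + b) = 0.3631/2.033 = 0.1786, so ω = 2 arcsin(0.1786) ≈ 20.6°.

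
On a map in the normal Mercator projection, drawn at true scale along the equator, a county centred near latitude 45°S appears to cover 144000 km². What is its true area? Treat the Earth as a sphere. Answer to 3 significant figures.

The Mercator projection is conformal; its linear scale factor is the same in every direction and equals sec φ = 1/cos φ.
Areal scale = k² = sec²φ = 1/cos²(45°) = 1/0.7071² = 2.000.
True area = apparent / (areal scale) = 144000 / 2.000 ≈ 72000 km².

72000 km²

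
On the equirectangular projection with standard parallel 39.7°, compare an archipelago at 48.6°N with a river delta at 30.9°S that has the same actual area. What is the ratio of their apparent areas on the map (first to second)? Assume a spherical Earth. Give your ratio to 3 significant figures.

1.30

The equidistant cylindrical projection with φ₀ = 39.7° has h = 1 (meridians true) and k = cos φ₀ / cos φ along parallels.
Areal scale at 48.6°: h·k = 1.000 × 1.163 = 1.163.
Areal scale at 30.9°: h·k = 1.000 × 0.8967 = 0.8967.
Ratio = 1.163/0.8967 ≈ 1.30.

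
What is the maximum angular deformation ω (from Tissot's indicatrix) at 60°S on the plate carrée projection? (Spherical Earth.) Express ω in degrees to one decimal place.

In the plate carrée (x = Rλ, y = Rφ), meridians are true-scale (h = 1) and parallels are stretched by k = sec φ.
At 60°: h = 1.000, k = 2.000; principal scales a = 2.000, b = 1.000.
sin(ω/2) = (a − b)/(a + b) = 1.0000/3.000 = 0.3333, so ω = 2 arcsin(0.3333) ≈ 38.9°.

38.9°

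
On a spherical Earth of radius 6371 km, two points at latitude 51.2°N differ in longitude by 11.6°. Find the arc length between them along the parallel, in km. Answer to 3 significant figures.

808 km

Arc length along a parallel = R cos φ · Δλ (with Δλ in radians).
= 6371 × cos 51.2° × (11.6° × π/180) = 6371 × 0.6266 × 0.2025 ≈ 808 km.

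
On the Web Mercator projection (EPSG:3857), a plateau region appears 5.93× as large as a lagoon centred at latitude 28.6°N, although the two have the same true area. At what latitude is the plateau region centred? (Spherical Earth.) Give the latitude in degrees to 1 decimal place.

On Mercator, (apparent₁)/(apparent₂) = sec²φ₁ / sec²φ₂ when true areas are equal.
cos²φ₂ / cos²φ₁ = 5.93  ⇒  cos φ₁ = cos 28.6° / √5.93 = 0.8780/2.435 = 0.3605.
φ₁ = arccos(0.3605) ≈ 68.9°.

68.9°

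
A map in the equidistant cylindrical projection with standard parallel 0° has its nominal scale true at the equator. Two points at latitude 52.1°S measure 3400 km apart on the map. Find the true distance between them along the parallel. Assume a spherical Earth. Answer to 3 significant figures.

2090 km

For the equirectangular projection with φ₀ = 0 (plate carrée), h = 1 along meridians and k = sec φ along parallels.
Along the parallel at 52.1°, map distances are exaggerated by k = sec 52.1° = 1.628.
True distance = 3400 / 1.628 = 3400 × cos 52.1° ≈ 2090 km.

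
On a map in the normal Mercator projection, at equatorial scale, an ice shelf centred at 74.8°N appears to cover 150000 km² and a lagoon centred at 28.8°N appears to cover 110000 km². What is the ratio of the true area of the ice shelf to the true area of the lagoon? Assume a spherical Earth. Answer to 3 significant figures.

0.122

On Mercator the areal scale is sec²φ, so true area = apparent × cos²φ.
True area of ice shelf: 150000 × cos²(74.8°) = 150000 × 0.06874 = 10310 km².
True area of lagoon: 110000 × cos²(28.8°) = 110000 × 0.7679 = 84470 km².
Ratio = 10310 / 84470 ≈ 0.122.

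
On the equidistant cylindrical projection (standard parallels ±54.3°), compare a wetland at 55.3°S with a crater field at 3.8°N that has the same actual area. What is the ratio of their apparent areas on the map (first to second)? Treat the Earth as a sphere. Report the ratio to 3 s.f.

1.75

The equidistant cylindrical projection with φ₀ = 54.3° has h = 1 (meridians true) and k = cos φ₀ / cos φ along parallels.
Areal scale at 55.3°: h·k = 1.000 × 1.025 = 1.025.
Areal scale at 3.8°: h·k = 1.000 × 0.5848 = 0.5848.
Ratio = 1.025/0.5848 ≈ 1.75.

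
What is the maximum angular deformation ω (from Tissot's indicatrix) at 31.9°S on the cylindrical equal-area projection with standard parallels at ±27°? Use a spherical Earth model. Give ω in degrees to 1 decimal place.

A cylindrical equal-area projection with standard parallel φ₀ has meridian scale h = cos φ / cos φ₀ and parallel scale k = cos φ₀ / cos φ (so areas are preserved, h·k = 1).
At 31.9°: h = 0.9528, k = 1.050; principal scales a = 1.050, b = 0.9528.
sin(ω/2) = (a − b)/(a + b) = 0.09669/2.002 = 0.04829, so ω = 2 arcsin(0.04829) ≈ 5.5°.

5.5°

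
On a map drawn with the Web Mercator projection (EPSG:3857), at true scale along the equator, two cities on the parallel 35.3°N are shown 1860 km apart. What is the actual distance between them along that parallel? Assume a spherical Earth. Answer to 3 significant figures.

1520 km

For Mercator, h = k = sec φ (a conformal cylindrical projection has a single point scale, 1/cos φ).
Along the parallel at 35.3°, map distances are exaggerated by k = sec 35.3° = 1.225.
True distance = 1860 / 1.225 = 1860 × cos 35.3° ≈ 1520 km.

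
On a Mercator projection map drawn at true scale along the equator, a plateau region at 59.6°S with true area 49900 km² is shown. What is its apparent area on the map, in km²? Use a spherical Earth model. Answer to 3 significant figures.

195000 km²

The Mercator projection is conformal; its linear scale factor is the same in every direction and equals sec φ = 1/cos φ.
Areal scale = k² = sec²φ = 1/cos²(59.6°) = 1/0.5060² = 3.905.
Apparent area = 49900 × 3.905 ≈ 195000 km².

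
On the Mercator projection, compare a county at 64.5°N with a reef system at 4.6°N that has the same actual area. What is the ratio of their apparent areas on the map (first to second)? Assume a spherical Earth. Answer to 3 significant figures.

Mercator areal scale is sec²φ.
At 64.5°: sec²(64.5°) = 1/0.4305² = 5.395.
At 4.6°: sec²(4.6°) = 1/0.9968² = 1.006.
Ratio = 5.395/1.006 = cos²(4.6°)/cos²(64.5°) ≈ 5.36.

5.36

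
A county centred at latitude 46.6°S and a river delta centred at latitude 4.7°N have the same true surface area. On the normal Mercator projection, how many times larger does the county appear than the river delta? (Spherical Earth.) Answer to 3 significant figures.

Mercator is conformal with k = sec φ, so areal scale = k² = sec²φ.
At 46.6°: sec²(46.6°) = 1/0.6871² = 2.118.
At 4.7°: sec²(4.7°) = 1/0.9966² = 1.007.
Ratio = 2.118/1.007 = cos²(4.7°)/cos²(46.6°) ≈ 2.10.

2.10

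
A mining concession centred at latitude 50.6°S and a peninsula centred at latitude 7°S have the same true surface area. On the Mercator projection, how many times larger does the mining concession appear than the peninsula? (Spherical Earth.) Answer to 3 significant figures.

2.45

Mercator is conformal with k = sec φ, so areal scale = k² = sec²φ.
At 50.6°: sec²(50.6°) = 1/0.6347² = 2.482.
At 7°: sec²(7°) = 1/0.9925² = 1.015.
Ratio = 2.482/1.015 = cos²(7°)/cos²(50.6°) ≈ 2.45.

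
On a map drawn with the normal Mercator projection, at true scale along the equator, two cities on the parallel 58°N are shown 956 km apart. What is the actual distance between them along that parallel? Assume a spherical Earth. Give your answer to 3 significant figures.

The Mercator projection is conformal; its linear scale factor is the same in every direction and equals sec φ = 1/cos φ.
Along the parallel at 58°, map distances are exaggerated by k = sec 58° = 1.887.
True distance = 956 / 1.887 = 956 × cos 58° ≈ 507 km.

507 km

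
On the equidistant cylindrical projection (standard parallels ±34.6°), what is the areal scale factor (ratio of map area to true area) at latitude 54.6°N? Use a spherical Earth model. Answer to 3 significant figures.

1.42

The equidistant cylindrical projection with φ₀ = 34.6° has h = 1 (meridians true) and k = cos φ₀ / cos φ along parallels.
Areal scale = h·k = 1 × cos φ₀ / cos φ; at 54.6°, h = 1.000, k = 1.421, so h·k = 1.421.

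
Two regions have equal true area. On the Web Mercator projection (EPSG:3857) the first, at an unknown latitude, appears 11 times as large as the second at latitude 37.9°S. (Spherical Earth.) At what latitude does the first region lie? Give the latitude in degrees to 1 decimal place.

Mercator areal scale is sec²φ, so apparent-area ratio = sec²φ₁ / sec²φ₂ = cos²φ₂ / cos²φ₁.
cos²φ₂ / cos²φ₁ = 11  ⇒  cos φ₁ = cos 37.9° / √11 = 0.7891/3.317 = 0.2379.
φ₁ = arccos(0.2379) ≈ 76.2°.

76.2°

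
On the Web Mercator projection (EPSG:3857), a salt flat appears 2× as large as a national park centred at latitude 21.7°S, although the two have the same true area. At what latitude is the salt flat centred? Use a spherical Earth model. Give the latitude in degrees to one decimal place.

48.9°

Mercator areal scale is sec²φ, so apparent-area ratio = sec²φ₁ / sec²φ₂ = cos²φ₂ / cos²φ₁.
cos²φ₂ / cos²φ₁ = 2  ⇒  cos φ₁ = cos 21.7° / √2 = 0.9291/1.414 = 0.6570.
φ₁ = arccos(0.6570) ≈ 48.9°.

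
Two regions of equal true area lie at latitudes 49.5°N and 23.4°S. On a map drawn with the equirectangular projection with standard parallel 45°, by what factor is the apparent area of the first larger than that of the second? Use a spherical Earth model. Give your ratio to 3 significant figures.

The equidistant cylindrical projection with φ₀ = 45° has h = 1 (meridians true) and k = cos φ₀ / cos φ along parallels.
Areal scale at 49.5°: h·k = 1.000 × 1.089 = 1.089.
Areal scale at 23.4°: h·k = 1.000 × 0.7705 = 0.7705.
Ratio = 1.089/0.7705 ≈ 1.41.

1.41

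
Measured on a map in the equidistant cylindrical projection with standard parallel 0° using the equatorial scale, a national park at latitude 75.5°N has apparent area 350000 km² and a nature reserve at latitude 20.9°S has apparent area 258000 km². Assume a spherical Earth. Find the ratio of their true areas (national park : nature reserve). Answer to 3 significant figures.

0.364

Plate carrée has h = 1 and k = sec φ, giving areal scale sec φ; true area = (apparent area) · cos φ.
True area of national park: 350000 × cos(75.5°) = 350000 × 0.2504 = 87630 km².
True area of nature reserve: 258000 × cos(20.9°) = 258000 × 0.9342 = 241000 km².
Ratio = 87630 / 241000 ≈ 0.364.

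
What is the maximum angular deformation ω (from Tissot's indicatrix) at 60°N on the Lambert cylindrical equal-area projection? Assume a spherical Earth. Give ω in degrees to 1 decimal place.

73.7°

The Lambert cylindrical equal-area projection is the cylindrical equal-area projection with its standard parallel at the equator (φ₀ = 0). For cylindrical equal-area with standard parallel φ₀, h = cos φ / cos φ₀ and k = cos φ₀ / cos φ, so h·k = 1.
At 60°: h = 0.5000, k = 2.000; principal scales a = 2.000, b = 0.5000.
sin(ω/2) = (a − b)/(a + b) = 1.500/2.500 = 0.6000, so ω = 2 arcsin(0.6000) ≈ 73.7°.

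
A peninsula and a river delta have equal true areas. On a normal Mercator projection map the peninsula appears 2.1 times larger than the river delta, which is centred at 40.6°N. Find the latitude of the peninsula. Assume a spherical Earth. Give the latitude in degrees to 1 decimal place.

For equal true areas on Mercator, apparent areas scale as sec²φ, so the ratio is cos²φ₂ / cos²φ₁.
cos²φ₂ / cos²φ₁ = 2.1  ⇒  cos φ₁ = cos 40.6° / √2.1 = 0.7593/1.449 = 0.5239.
φ₁ = arccos(0.5239) ≈ 58.4°.

58.4°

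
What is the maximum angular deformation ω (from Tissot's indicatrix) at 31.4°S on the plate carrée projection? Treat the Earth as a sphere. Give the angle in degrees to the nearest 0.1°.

9.1°

In the plate carrée (x = Rλ, y = Rφ), meridians are true-scale (h = 1) and parallels are stretched by k = sec φ.
At 31.4°: h = 1.000, k = 1.172; principal scales a = 1.172, b = 1.000.
sin(ω/2) = (a − b)/(a + b) = 0.1716/2.172 = 0.07901, so ω = 2 arcsin(0.07901) ≈ 9.1°.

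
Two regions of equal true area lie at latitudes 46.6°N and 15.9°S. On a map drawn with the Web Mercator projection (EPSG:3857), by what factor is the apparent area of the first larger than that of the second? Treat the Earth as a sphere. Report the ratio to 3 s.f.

1.96

Mercator areal scale is sec²φ.
At 46.6°: sec²(46.6°) = 1/0.6871² = 2.118.
At 15.9°: sec²(15.9°) = 1/0.9617² = 1.081.
Ratio = 2.118/1.081 = cos²(15.9°)/cos²(46.6°) ≈ 1.96.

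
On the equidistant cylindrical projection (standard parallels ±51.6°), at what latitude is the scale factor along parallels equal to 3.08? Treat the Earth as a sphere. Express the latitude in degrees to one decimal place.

78.4°

The equidistant cylindrical projection with φ₀ = 51.6° has h = 1 (meridians true) and k = cos φ₀ / cos φ along parallels.
k = cos φ₀ / cos φ = 3.08  ⇒  cos φ = cos 51.6° / 3.08 = 0.2017.
φ = arccos(0.2017) ≈ 78.4°.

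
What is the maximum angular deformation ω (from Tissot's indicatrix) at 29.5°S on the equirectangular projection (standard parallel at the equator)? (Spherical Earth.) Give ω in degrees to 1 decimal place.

In the plate carrée (x = Rλ, y = Rφ), meridians are true-scale (h = 1) and parallels are stretched by k = sec φ.
At 29.5°: h = 1.000, k = 1.149; principal scales a = 1.149, b = 1.000.
sin(ω/2) = (a − b)/(a + b) = 0.1490/2.149 = 0.06932, so ω = 2 arcsin(0.06932) ≈ 7.9°.

7.9°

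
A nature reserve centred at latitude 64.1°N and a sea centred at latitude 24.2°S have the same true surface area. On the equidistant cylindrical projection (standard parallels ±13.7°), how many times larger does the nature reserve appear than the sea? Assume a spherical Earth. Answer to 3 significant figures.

The equidistant cylindrical projection with φ₀ = 13.7° has h = 1 (meridians true) and k = cos φ₀ / cos φ along parallels.
Areal scale at 64.1°: h·k = 1.000 × 2.224 = 2.224.
Areal scale at 24.2°: h·k = 1.000 × 1.065 = 1.065.
Ratio = 2.224/1.065 ≈ 2.09.

2.09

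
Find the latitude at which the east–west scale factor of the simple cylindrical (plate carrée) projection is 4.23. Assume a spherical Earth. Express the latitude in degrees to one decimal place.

Plate carrée: h = 1, k = sec φ along parallels.
sec φ = 4.23  ⇒  cos φ = 0.2364  ⇒  φ ≈ 76.3°.

76.3°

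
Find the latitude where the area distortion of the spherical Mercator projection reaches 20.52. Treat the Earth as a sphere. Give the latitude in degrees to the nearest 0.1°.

Mercator areal scale is sec²φ.
sec²φ = 20.52  ⇒  cos²φ = 0.04873  ⇒  cos φ = 0.2208.
φ = arccos(0.2208) ≈ 77.2°.

77.2°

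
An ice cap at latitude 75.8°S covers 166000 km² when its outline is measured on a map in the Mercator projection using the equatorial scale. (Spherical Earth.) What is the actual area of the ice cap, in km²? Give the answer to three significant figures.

For Mercator, h = k = sec φ (a conformal cylindrical projection has a single point scale, 1/cos φ).
Areal scale = k² = sec²φ = 1/cos²(75.8°) = 1/0.2453² = 16.62.
True area = apparent / (areal scale) = 166000 / 16.62 ≈ 9990 km².

9990 km²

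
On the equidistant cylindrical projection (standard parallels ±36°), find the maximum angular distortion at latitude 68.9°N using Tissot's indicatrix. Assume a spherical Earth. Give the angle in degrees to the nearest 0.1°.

In the equirectangular projection with standard parallel φ₀ = 36° (x = Rλ cos φ₀, y = Rφ), meridians are true-scale (h = 1) and the parallel scale is k = cos φ₀ / cos φ.
At 68.9°: h = 1.000, k = 2.247; principal scales a = 2.247, b = 1.000.
sin(ω/2) = (a − b)/(a + b) = 1.247/3.247 = 0.3841, so ω = 2 arcsin(0.3841) ≈ 45.2°.

45.2°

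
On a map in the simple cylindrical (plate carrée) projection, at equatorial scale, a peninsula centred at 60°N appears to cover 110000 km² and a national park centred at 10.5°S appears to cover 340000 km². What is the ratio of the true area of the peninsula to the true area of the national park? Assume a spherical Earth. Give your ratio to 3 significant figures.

On the plate carrée, areal scale = h·k = 1 × sec φ, so true area = apparent × cos φ.
True area of peninsula: 110000 × cos(60°) = 110000 × 0.5000 = 55000 km².
True area of national park: 340000 × cos(10.5°) = 340000 × 0.9833 = 334300 km².
Ratio = 55000 / 334300 ≈ 0.165.

0.165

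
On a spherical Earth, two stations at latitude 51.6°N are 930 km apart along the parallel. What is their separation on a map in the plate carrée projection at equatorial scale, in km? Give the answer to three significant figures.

In the plate carrée (x = Rλ, y = Rφ), meridians are true-scale (h = 1) and parallels are stretched by k = sec φ.
Along the parallel, k = sec 51.6° = 1/0.6211 = 1.610.
Map distance = 930 × 1.610 ≈ 1500 km.

1500 km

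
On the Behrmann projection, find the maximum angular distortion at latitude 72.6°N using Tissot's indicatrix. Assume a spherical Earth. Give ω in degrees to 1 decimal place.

The Behrmann projection is cylindrical equal-area with φ₀ = 30°. A cylindrical equal-area projection with standard parallel φ₀ has meridian scale h = cos φ / cos φ₀ and parallel scale k = cos φ₀ / cos φ (so areas are preserved, h·k = 1).
At 72.6°: h = 0.3453, k = 2.896; principal scales a = 2.896, b = 0.3453.
sin(ω/2) = (a − b)/(a + b) = 2.551/3.241 = 0.7869, so ω = 2 arcsin(0.7869) ≈ 103.8°.

103.8°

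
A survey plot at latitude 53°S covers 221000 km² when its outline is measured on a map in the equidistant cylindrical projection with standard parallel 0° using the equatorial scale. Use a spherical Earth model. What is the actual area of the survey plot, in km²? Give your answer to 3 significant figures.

133000 km²

For the equirectangular projection with φ₀ = 0 (plate carrée), h = 1 along meridians and k = sec φ along parallels.
Areal scale = h·k = 1 × sec φ; at 53°, h = 1.000, k = 1.662, so h·k = 1.662.
True area = apparent / (areal scale) = 221000 / 1.662 ≈ 133000 km².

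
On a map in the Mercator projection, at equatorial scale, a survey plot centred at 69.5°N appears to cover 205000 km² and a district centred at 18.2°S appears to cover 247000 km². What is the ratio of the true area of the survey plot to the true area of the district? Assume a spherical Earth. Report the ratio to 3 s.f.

0.113

On Mercator the areal scale is sec²φ, so true area = apparent × cos²φ.
True area of survey plot: 205000 × cos²(69.5°) = 205000 × 0.1226 = 25140 km².
True area of district: 247000 × cos²(18.2°) = 247000 × 0.9024 = 222900 km².
Ratio = 25140 / 222900 ≈ 0.113.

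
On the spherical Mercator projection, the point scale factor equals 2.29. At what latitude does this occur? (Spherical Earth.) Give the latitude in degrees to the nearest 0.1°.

64.1°

Mercator scale is k = sec φ = 1/cos φ.
1/cos φ = 2.29  ⇒  cos φ = 0.4367  ⇒  φ = arccos(0.4367) ≈ 64.1°.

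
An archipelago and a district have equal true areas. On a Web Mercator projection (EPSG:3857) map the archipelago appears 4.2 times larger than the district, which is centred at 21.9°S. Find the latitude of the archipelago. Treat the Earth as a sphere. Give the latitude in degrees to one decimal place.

On Mercator, (apparent₁)/(apparent₂) = sec²φ₁ / sec²φ₂ when true areas are equal.
cos²φ₂ / cos²φ₁ = 4.2  ⇒  cos φ₁ = cos 21.9° / √4.2 = 0.9278/2.049 = 0.4527.
φ₁ = arccos(0.4527) ≈ 63.1°.

63.1°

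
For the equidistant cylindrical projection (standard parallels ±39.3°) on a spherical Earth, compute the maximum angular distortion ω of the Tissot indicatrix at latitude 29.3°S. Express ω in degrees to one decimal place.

6.8°

With standard parallel φ₀ = 39.3°, the equirectangular projection gives x = Rλ cos φ₀, y = Rφ, so h = 1 and k = cos 39.3° / cos φ.
At 29.3°: h = 1.000, k = 0.8874; principal scales a = 1.000, b = 0.8874.
sin(ω/2) = (a − b)/(a + b) = 0.1126/1.887 = 0.05968, so ω = 2 arcsin(0.05968) ≈ 6.8°.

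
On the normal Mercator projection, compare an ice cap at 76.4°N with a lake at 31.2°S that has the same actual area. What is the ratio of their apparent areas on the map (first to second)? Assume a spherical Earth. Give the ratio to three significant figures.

13.2

Mercator is conformal with k = sec φ, so areal scale = k² = sec²φ.
At 76.4°: sec²(76.4°) = 1/0.2351² = 18.09.
At 31.2°: sec²(31.2°) = 1/0.8554² = 1.367.
Ratio = 18.09/1.367 = cos²(31.2°)/cos²(76.4°) ≈ 13.2.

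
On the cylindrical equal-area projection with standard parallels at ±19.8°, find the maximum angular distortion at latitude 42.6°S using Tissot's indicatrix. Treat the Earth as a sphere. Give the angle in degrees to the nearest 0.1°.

A cylindrical equal-area projection with standard parallel φ₀ has meridian scale h = cos φ / cos φ₀ and parallel scale k = cos φ₀ / cos φ (so areas are preserved, h·k = 1).
At 42.6°: h = 0.7823, k = 1.278; principal scales a = 1.278, b = 0.7823.
sin(ω/2) = (a − b)/(a + b) = 0.4959/2.061 = 0.2406, so ω = 2 arcsin(0.2406) ≈ 27.8°.

27.8°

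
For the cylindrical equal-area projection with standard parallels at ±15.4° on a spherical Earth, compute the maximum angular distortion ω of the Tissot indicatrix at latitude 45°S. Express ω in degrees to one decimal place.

35.0°

Cylindrical equal-area (φ₀ = 15.4°): h = cos φ / cos 15.4° along meridians, k = cos 15.4° / cos φ along parallels; h·k = 1.
At 45°: h = 0.7334, k = 1.363; principal scales a = 1.363, b = 0.7334.
sin(ω/2) = (a − b)/(a + b) = 0.6300/2.097 = 0.3004, so ω = 2 arcsin(0.3004) ≈ 35.0°.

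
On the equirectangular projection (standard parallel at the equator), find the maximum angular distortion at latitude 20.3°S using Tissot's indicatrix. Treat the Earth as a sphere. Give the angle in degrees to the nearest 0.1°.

Plate carrée maps x = Rλ, y = Rφ. The meridian scale is h = 1 and the parallel scale is k = 1/cos φ = sec φ.
At 20.3°: h = 1.000, k = 1.066; principal scales a = 1.066, b = 1.000.
sin(ω/2) = (a − b)/(a + b) = 0.06622/2.066 = 0.03205, so ω = 2 arcsin(0.03205) ≈ 3.7°.

3.7°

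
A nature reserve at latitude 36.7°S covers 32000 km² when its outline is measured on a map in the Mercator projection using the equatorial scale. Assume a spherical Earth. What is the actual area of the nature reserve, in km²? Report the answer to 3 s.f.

Mercator is conformal, so the point scale is isotropic: h = k = sec φ = 1/cos φ.
Areal scale = k² = sec²φ = 1/cos²(36.7°) = 1/0.8018² = 1.556.
True area = apparent / (areal scale) = 32000 / 1.556 ≈ 20600 km².

20600 km²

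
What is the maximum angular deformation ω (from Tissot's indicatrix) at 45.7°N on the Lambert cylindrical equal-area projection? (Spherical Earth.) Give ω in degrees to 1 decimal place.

40.3°

The Lambert cylindrical equal-area projection is the cylindrical equal-area projection with its standard parallel at the equator (φ₀ = 0). A cylindrical equal-area projection with standard parallel φ₀ has meridian scale h = cos φ / cos φ₀ and parallel scale k = cos φ₀ / cos φ (so areas are preserved, h·k = 1).
At 45.7°: h = 0.6984, k = 1.432; principal scales a = 1.432, b = 0.6984.
sin(ω/2) = (a − b)/(a + b) = 0.7334/2.130 = 0.3443, so ω = 2 arcsin(0.3443) ≈ 40.3°.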